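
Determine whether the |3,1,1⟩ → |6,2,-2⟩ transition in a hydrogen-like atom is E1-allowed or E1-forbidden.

forbidden

l: 1 → 2 (Δl = +1). Δl = ±1 ✓.
m_l: 1 → -2 (Δm_l = -3). |Δm_l| ≤ 1 ✗.
The transition is electric-dipole forbidden.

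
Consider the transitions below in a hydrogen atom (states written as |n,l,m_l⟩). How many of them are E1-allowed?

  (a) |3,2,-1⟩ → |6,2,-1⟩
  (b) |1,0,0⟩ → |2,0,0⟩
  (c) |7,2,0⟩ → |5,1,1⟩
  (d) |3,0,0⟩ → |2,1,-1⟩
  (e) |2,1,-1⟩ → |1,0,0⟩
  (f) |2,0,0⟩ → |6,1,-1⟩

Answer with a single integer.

4

(a) forbidden — Δl = +0 (E1 requires Δl = ±1)
(b) forbidden — Δl = +0 (E1 requires Δl = ±1)
(c) allowed
(d) allowed
(e) allowed
(f) allowed
Total allowed: 4 of 6.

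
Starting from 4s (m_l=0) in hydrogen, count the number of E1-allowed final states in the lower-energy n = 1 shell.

0

E1 requires l_f ∈ {-1, 1}, but neither lies in [0, 0], so no final state is reachable.
Total: 0.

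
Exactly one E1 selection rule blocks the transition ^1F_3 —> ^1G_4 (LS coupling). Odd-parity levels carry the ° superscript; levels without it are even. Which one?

parity

ΔS = 0: S: 0 → 0 — passes.
Parity must change: even → even — fails.
ΔJ = 0, ±1 (not J=0↔0): J: 3 → 4, ΔJ = +1 — passes.
ΔL = 0, ±1 (not L=0↔0): L: 3 → 4, ΔL = +1 — passes.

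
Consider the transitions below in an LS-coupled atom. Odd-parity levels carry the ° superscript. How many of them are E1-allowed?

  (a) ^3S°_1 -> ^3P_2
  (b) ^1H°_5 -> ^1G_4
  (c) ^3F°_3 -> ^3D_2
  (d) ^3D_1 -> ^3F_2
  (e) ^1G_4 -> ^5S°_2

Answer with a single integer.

3

(a) allowed
(b) allowed
(c) allowed
(d) forbidden (parity fails)
(e) forbidden (ΔS, ΔL, ΔJ fail)
Total allowed: 3 of 5.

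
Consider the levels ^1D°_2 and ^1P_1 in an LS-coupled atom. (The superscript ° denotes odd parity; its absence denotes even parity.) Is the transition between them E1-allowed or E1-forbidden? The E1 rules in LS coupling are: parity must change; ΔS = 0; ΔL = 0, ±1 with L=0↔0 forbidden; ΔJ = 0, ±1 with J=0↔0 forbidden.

allowed

Initial level: S=0, L=2, J=2, parity odd. Final level: S=0, L=1, J=1, parity even.
Parity must change: odd → even — passes.
ΔS = 0: S: 0 → 0 — passes.
ΔL = 0, ±1 (not L=0↔0): L: 2 → 1, ΔL = -1 — passes.
ΔJ = 0, ±1 (not J=0↔0): J: 2 → 1, ΔJ = -1 — passes.
All four E1 rules are satisfied.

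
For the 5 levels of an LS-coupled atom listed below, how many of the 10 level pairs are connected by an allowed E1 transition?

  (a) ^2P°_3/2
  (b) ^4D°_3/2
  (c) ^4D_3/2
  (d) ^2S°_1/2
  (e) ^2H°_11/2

1

(a)–(b): forbidden (parity, ΔS).
(a)–(c): forbidden (ΔS).
(a)–(d): forbidden (parity).
(a)–(e): forbidden (parity, ΔL, ΔJ).
(b)–(c): allowed.
(b)–(d): forbidden (parity, ΔS, ΔL).
(b)–(e): forbidden (parity, ΔS, ΔL, ΔJ).
(c)–(d): forbidden (ΔS, ΔL).
(c)–(e): forbidden (ΔS, ΔL, ΔJ).
(d)–(e): forbidden (parity, ΔL, ΔJ).
Allowed pairs: 1 of 10.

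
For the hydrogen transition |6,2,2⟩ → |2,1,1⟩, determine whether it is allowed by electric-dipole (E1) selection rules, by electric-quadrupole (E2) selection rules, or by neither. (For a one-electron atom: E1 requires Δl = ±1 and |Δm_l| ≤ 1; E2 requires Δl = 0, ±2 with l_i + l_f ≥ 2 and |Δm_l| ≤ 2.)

E1

Δl = 1 − 2 = -1; l_i + l_f = 3.
Δm_l = -1.
E1 (Δl = ±1, |Δm_l| ≤ 1): satisfied.
E2 (Δl = 0,±2, l_i+l_f ≥ 2, |Δm_l| ≤ 2): not satisfied.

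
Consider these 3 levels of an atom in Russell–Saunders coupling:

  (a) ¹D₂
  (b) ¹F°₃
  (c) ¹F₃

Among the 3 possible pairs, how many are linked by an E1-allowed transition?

(a)–(b): allowed.
(a)–(c): forbidden (parity).
(b)–(c): allowed.
Allowed pairs: 2 of 3.

2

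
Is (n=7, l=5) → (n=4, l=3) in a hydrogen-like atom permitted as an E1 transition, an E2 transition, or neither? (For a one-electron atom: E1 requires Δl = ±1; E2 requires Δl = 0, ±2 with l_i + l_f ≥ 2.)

E2

Δl = 3 − 5 = -2; l_i + l_f = 8.
E1 (Δl = ±1): not satisfied.
E2 (Δl = 0,±2, l_i+l_f ≥ 2): satisfied.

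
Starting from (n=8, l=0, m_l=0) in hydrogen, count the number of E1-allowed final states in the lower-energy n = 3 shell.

3

E1 requires Δl = ±1, so l_f ∈ {-1, 1}; with 0 ≤ l_f ≤ n_f−1 = 2, the allowed l_f values are {1}.
For l_f = 1: m_f ∈ {m_i−1, m_i, m_i+1} ∩ [−1, 1] = {-1, 0, 1} → 3 states.
Total: 3.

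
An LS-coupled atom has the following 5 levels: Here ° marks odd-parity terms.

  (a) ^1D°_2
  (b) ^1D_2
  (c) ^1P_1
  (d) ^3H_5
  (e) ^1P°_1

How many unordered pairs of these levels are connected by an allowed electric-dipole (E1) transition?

(a)–(b): allowed.
(a)–(c): allowed.
(a)–(d): forbidden (ΔS, ΔL, ΔJ).
(a)–(e): forbidden (parity).
(b)–(c): forbidden (parity).
(b)–(d): forbidden (parity, ΔS, ΔL, ΔJ).
(b)–(e): allowed.
(c)–(d): forbidden (parity, ΔS, ΔL, ΔJ).
(c)–(e): allowed.
(d)–(e): forbidden (ΔS, ΔL, ΔJ).
Allowed pairs: 4 of 10.

4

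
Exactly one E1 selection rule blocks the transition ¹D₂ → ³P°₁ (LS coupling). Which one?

Initial level: S=0, L=2, J=2, parity even. Final level: S=1, L=1, J=1, parity odd.
Parity must change: even → odd — satisfied.
ΔS = 0: S: 0 → 1 — violated.
ΔL = 0, ±1 (not L=0↔0): L: 2 → 1, ΔL = -1 — satisfied.
ΔJ = 0, ±1 (not J=0↔0): J: 2 → 1, ΔJ = -1 — satisfied.

the ΔS = 0 rule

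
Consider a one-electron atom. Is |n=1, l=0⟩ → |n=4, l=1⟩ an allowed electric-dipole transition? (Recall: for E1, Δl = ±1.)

allowed

Initial l = 0, final l = 1, so Δl = +1. E1 requires Δl = ±1: satisfied.
All E1 selection rules are satisfied.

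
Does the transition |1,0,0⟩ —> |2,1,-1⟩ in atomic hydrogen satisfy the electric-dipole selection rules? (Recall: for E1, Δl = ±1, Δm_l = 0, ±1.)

allowed

Δl = 1 − 0 = +1; the E1 rule Δl = ±1 is satisfied.
m_l: 0 → -1 (Δm_l = -1). |Δm_l| ≤ 1 satisfied.
All E1 selection rules are satisfied.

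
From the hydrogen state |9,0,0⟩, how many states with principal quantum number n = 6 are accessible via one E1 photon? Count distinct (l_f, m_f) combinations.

E1 requires Δl = ±1, so l_f ∈ {-1, 1}; with 0 ≤ l_f ≤ n_f−1 = 5, the allowed l_f values are {1}.
For l_f = 1: m_f ∈ {m_i−1, m_i, m_i+1} ∩ [−1, 1] = {-1, 0, 1} → 3 states.
Total: 3.

3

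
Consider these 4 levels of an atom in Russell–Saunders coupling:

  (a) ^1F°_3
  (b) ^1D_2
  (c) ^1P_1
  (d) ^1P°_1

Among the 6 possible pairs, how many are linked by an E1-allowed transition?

3

(a)–(b): allowed.
(a)–(c): forbidden (ΔL, ΔJ).
(a)–(d): forbidden (parity, ΔL, ΔJ).
(b)–(c): forbidden (parity).
(b)–(d): allowed.
(c)–(d): allowed.
Allowed pairs: 3 of 6.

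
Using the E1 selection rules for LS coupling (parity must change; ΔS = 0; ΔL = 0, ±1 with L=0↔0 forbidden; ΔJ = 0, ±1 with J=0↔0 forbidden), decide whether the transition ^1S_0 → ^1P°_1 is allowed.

Initial level: S=0, L=0, J=0, parity even. Final level: S=0, L=1, J=1, parity odd.
Parity must change: even → odd — ✓.
ΔS = 0: S: 0 → 0 — ✓.
ΔL = 0, ±1 (not L=0↔0): L: 0 → 1, ΔL = +1 — ✓.
ΔJ = 0, ±1 (not J=0↔0): J: 0 → 1, ΔJ = +1 — ✓.
All four E1 rules are satisfied.

allowed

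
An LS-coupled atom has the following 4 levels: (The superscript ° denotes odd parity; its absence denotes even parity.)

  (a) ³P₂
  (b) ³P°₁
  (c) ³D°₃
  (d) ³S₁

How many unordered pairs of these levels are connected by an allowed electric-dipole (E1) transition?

(a)–(b): allowed.
(a)–(c): allowed.
(a)–(d): forbidden (parity).
(b)–(c): forbidden (parity, ΔJ).
(b)–(d): allowed.
(c)–(d): forbidden (ΔL, ΔJ).
Allowed pairs: 3 of 6.

3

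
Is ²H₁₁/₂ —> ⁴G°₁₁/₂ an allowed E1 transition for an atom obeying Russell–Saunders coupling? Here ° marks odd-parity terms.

Initial level: S=1/2, L=5, J=11/2, parity even. Final level: S=3/2, L=4, J=11/2, parity odd.
ΔJ = 0, ±1 (not J=0↔0): J: 11/2 → 11/2, ΔJ = +0 — passes.
Parity must change: even → odd — passes.
ΔL = 0, ±1 (not L=0↔0): L: 5 → 4, ΔL = -1 — passes.
ΔS = 0: S: 1/2 → 3/2 — fails.
Rule(s) violated: ΔS.

forbidden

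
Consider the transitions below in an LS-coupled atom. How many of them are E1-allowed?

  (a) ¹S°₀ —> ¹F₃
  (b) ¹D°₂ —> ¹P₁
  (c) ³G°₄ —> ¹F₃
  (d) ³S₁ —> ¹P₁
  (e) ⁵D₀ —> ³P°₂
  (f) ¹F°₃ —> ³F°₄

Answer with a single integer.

1

(a) forbidden (ΔL, ΔJ fail)
(b) allowed
(c) forbidden (ΔS fails)
(d) forbidden (parity, ΔS fail)
(e) forbidden (ΔS, ΔJ fail)
(f) forbidden (parity, ΔS fail)
Total allowed: 1 of 6.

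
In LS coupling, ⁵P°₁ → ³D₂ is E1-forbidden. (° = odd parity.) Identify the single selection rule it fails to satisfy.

the ΔS = 0 rule

Parity must change: odd → even — satisfied.
ΔS = 0: S: 2 → 1 — violated.
ΔL = 0, ±1 (not L=0↔0): L: 1 → 2, ΔL = +1 — satisfied.
ΔJ = 0, ±1 (not J=0↔0): J: 1 → 2, ΔJ = +1 — satisfied.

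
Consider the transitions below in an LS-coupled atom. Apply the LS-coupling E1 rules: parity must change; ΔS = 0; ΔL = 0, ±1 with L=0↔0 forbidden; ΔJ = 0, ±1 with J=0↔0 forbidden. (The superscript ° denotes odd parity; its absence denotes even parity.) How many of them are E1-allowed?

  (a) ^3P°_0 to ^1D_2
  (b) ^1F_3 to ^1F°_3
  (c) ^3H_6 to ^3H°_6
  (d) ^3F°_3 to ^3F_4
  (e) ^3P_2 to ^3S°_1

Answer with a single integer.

4

(a) forbidden (ΔS, ΔJ fail)
(b) allowed
(c) allowed
(d) allowed
(e) allowed
Total allowed: 4 of 5.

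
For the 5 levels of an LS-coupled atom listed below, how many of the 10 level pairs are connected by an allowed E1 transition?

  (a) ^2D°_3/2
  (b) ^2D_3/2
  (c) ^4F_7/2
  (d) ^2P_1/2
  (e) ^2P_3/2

(a)–(b): allowed.
(a)–(c): forbidden (ΔS, ΔJ).
(a)–(d): allowed.
(a)–(e): allowed.
(b)–(c): forbidden (parity, ΔS, ΔJ).
(b)–(d): forbidden (parity).
(b)–(e): forbidden (parity).
(c)–(d): forbidden (parity, ΔS, ΔL, ΔJ).
(c)–(e): forbidden (parity, ΔS, ΔL, ΔJ).
(d)–(e): forbidden (parity).
Allowed pairs: 3 of 10.

3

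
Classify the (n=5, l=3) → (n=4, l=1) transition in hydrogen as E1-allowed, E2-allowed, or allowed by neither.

E2

Δl = 1 − 3 = -2; l_i + l_f = 4.
E1 (Δl = ±1): not satisfied.
E2 (Δl = 0,±2, l_i+l_f ≥ 2): satisfied.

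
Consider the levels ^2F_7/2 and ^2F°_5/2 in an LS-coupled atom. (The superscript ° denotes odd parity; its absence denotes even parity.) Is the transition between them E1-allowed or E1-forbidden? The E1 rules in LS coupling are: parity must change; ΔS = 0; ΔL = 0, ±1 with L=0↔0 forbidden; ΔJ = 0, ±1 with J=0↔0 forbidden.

allowed

Initial level: S=1/2, L=3, J=7/2, parity even. Final level: S=1/2, L=3, J=5/2, parity odd.
Parity must change: even → odd — ✓.
ΔS = 0: S: 1/2 → 1/2 — ✓.
ΔL = 0, ±1 (not L=0↔0): L: 3 → 3, ΔL = +0 — ✓.
ΔJ = 0, ±1 (not J=0↔0): J: 7/2 → 5/2, ΔJ = -1 — ✓.
All four E1 rules are satisfied.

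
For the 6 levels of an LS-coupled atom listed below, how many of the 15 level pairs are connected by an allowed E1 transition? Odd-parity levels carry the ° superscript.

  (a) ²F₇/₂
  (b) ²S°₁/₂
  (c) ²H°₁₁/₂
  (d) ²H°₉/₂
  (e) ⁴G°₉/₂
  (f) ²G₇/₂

1

(a)–(b): forbidden (ΔL, ΔJ).
(a)–(c): forbidden (ΔL, ΔJ).
(a)–(d): forbidden (ΔL).
(a)–(e): forbidden (ΔS).
(a)–(f): forbidden (parity).
(b)–(c): forbidden (parity, ΔL, ΔJ).
(b)–(d): forbidden (parity, ΔL, ΔJ).
(b)–(e): forbidden (parity, ΔS, ΔL, ΔJ).
(b)–(f): forbidden (ΔL, ΔJ).
(c)–(d): forbidden (parity).
(c)–(e): forbidden (parity, ΔS).
(c)–(f): forbidden (ΔJ).
(d)–(e): forbidden (parity, ΔS).
(d)–(f): allowed.
(e)–(f): forbidden (ΔS).
Allowed pairs: 1 of 15.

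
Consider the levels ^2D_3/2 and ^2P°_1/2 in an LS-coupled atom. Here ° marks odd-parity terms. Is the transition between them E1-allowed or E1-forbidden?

allowed

Parity must change: even → odd — ok.
ΔJ = 0, ±1 (not J=0↔0): J: 3/2 → 1/2, ΔJ = -1 — ok.
ΔS = 0: S: 1/2 → 1/2 — ok.
ΔL = 0, ±1 (not L=0↔0): L: 2 → 1, ΔL = -1 — ok.
All four E1 rules are satisfied.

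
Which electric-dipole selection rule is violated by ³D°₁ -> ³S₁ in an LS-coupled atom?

Parity must change: odd → even — passes.
ΔS = 0: S: 1 → 1 — passes.
ΔL = 0, ±1 (not L=0↔0): L: 2 → 0, ΔL = -2 — fails.
ΔJ = 0, ±1 (not J=0↔0): J: 1 → 1, ΔJ = +0 — passes.

the ΔL = 0, ±1 rule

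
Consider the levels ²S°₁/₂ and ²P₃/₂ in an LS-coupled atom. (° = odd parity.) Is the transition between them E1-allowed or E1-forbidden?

Parity must change: odd → even — satisfied.
ΔS = 0: S: 1/2 → 1/2 — satisfied.
ΔL = 0, ±1 (not L=0↔0): L: 0 → 1, ΔL = +1 — satisfied.
ΔJ = 0, ±1 (not J=0↔0): J: 1/2 → 3/2, ΔJ = +1 — satisfied.
All four E1 rules are satisfied.

allowed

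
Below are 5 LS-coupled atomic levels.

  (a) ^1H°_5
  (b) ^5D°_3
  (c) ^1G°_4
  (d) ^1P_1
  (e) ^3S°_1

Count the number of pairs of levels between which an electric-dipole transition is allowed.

(a)–(b): forbidden (parity, ΔS, ΔL, ΔJ).
(a)–(c): forbidden (parity).
(a)–(d): forbidden (ΔL, ΔJ).
(a)–(e): forbidden (parity, ΔS, ΔL, ΔJ).
(b)–(c): forbidden (parity, ΔS, ΔL).
(b)–(d): forbidden (ΔS, ΔJ).
(b)–(e): forbidden (parity, ΔS, ΔL, ΔJ).
(c)–(d): forbidden (ΔL, ΔJ).
(c)–(e): forbidden (parity, ΔS, ΔL, ΔJ).
(d)–(e): forbidden (ΔS).
Allowed pairs: 0 of 10.

0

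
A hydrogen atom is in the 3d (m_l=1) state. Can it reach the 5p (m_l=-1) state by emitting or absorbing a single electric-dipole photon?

forbidden

Δl = 1 − 2 = -1; the E1 rule Δl = ±1 is passes.
Δm_l = -1 − (1) = -2. E1 requires Δm_l = 0, ±1: fails.
The transition is electric-dipole forbidden.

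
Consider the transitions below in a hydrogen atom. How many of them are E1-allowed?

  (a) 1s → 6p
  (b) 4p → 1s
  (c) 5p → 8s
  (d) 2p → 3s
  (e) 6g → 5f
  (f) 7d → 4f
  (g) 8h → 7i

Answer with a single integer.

(a) allowed
(b) allowed
(c) allowed
(d) allowed
(e) allowed
(f) allowed
(g) allowed
Total allowed: 7 of 7.

7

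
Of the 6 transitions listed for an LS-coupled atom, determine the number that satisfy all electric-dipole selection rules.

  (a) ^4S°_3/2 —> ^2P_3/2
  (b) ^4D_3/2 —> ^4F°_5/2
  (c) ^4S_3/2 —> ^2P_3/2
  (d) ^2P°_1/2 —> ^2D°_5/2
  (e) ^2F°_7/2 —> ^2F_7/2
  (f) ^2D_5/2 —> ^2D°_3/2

(a) forbidden (ΔS fails)
(b) allowed
(c) forbidden (parity, ΔS fail)
(d) forbidden (parity, ΔJ fail)
(e) allowed
(f) allowed
Total allowed: 3 of 6.

3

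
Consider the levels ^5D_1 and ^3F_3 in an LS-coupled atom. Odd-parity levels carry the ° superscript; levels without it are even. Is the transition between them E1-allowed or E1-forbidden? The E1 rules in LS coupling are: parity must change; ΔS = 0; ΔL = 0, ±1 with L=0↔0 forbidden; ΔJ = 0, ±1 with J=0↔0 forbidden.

Parity must change: even → even — violated.
ΔJ = 0, ±1 (not J=0↔0): J: 1 → 3, ΔJ = +2 — violated.
ΔS = 0: S: 2 → 1 — violated.
ΔL = 0, ±1 (not L=0↔0): L: 2 → 3, ΔL = +1 — satisfied.
Rule(s) violated: parity, ΔS, ΔJ.

forbidden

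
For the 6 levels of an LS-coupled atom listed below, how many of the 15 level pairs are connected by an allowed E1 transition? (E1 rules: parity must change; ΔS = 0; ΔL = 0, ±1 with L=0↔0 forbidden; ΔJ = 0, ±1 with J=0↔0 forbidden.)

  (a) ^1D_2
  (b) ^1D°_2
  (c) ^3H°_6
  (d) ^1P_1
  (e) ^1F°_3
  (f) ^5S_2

(a)–(b): allowed.
(a)–(c): forbidden (ΔS, ΔL, ΔJ).
(a)–(d): forbidden (parity).
(a)–(e): allowed.
(a)–(f): forbidden (parity, ΔS, ΔL).
(b)–(c): forbidden (parity, ΔS, ΔL, ΔJ).
(b)–(d): allowed.
(b)–(e): forbidden (parity).
(b)–(f): forbidden (ΔS, ΔL).
(c)–(d): forbidden (ΔS, ΔL, ΔJ).
(c)–(e): forbidden (parity, ΔS, ΔL, ΔJ).
(c)–(f): forbidden (ΔS, ΔL, ΔJ).
(d)–(e): forbidden (ΔL, ΔJ).
(d)–(f): forbidden (parity, ΔS).
(e)–(f): forbidden (ΔS, ΔL).
Allowed pairs: 3 of 15.

3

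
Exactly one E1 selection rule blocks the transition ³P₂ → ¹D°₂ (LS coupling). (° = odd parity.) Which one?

Parity must change: even → odd — passes.
ΔS = 0: S: 1 → 0 — fails.
ΔL = 0, ±1 (not L=0↔0): L: 1 → 2, ΔL = +1 — passes.
ΔJ = 0, ±1 (not J=0↔0): J: 2 → 2, ΔJ = +0 — passes.

the ΔS = 0 rule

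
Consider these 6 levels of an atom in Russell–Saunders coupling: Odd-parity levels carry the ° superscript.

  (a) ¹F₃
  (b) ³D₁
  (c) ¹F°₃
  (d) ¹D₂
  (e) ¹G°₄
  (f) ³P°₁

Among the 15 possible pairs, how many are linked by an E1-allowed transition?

(a)–(b): forbidden (parity, ΔS, ΔJ).
(a)–(c): allowed.
(a)–(d): forbidden (parity).
(a)–(e): allowed.
(a)–(f): forbidden (ΔS, ΔL, ΔJ).
(b)–(c): forbidden (ΔS, ΔJ).
(b)–(d): forbidden (parity, ΔS).
(b)–(e): forbidden (ΔS, ΔL, ΔJ).
(b)–(f): allowed.
(c)–(d): allowed.
(c)–(e): forbidden (parity).
(c)–(f): forbidden (parity, ΔS, ΔL, ΔJ).
(d)–(e): forbidden (ΔL, ΔJ).
(d)–(f): forbidden (ΔS).
(e)–(f): forbidden (parity, ΔS, ΔL, ΔJ).
Allowed pairs: 4 of 15.

4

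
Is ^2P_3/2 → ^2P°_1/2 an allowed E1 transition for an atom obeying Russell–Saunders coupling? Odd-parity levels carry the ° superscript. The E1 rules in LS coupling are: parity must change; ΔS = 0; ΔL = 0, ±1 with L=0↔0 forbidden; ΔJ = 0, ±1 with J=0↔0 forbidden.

Parity must change: even → odd — ✓.
ΔS = 0: S: 1/2 → 1/2 — ✓.
ΔL = 0, ±1 (not L=0↔0): L: 1 → 1, ΔL = +0 — ✓.
ΔJ = 0, ±1 (not J=0↔0): J: 3/2 → 1/2, ΔJ = -1 — ✓.
All four E1 rules are satisfied.

allowed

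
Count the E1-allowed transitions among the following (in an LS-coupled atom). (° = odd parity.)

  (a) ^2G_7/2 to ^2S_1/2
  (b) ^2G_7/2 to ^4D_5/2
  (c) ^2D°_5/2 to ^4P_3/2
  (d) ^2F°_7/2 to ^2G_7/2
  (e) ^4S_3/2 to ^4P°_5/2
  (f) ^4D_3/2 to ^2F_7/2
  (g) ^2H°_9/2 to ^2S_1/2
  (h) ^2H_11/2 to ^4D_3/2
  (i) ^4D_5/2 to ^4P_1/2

(a) forbidden (parity, ΔL, ΔJ fail)
(b) forbidden (parity, ΔS, ΔL fail)
(c) forbidden (ΔS fails)
(d) allowed
(e) allowed
(f) forbidden (parity, ΔS, ΔJ fail)
(g) forbidden (ΔL, ΔJ fail)
(h) forbidden (parity, ΔS, ΔL, ΔJ fail)
(i) forbidden (parity, ΔJ fail)
Total allowed: 2 of 9.

2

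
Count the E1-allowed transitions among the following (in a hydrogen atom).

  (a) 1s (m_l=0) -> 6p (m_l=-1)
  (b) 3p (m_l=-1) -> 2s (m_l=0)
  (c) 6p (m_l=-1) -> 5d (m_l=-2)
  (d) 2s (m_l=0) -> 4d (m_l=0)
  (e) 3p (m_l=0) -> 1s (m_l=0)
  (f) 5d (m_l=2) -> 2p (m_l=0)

4

(a) allowed
(b) allowed
(c) allowed
(d) forbidden — Δl = +2 (E1 requires Δl = ±1)
(e) allowed
(f) forbidden — Δm_l = -2 (E1 requires Δm_l = 0, ±1)
Total allowed: 4 of 6.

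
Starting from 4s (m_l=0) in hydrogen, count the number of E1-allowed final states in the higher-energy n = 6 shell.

3

E1 requires Δl = ±1, so l_f ∈ {-1, 1}; with 0 ≤ l_f ≤ n_f−1 = 5, the allowed l_f values are {1}.
For l_f = 1: m_f ∈ {m_i−1, m_i, m_i+1} ∩ [−1, 1] = {-1, 0, 1} → 3 states.
Total: 3.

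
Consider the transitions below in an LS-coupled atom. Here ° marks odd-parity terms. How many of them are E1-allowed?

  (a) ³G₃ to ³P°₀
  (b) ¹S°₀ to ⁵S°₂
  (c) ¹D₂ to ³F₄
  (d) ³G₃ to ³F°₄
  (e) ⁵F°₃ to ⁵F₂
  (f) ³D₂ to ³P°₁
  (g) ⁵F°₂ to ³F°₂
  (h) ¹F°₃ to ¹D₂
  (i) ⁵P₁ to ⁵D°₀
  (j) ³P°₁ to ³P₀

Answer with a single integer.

(a) forbidden (ΔL, ΔJ fail)
(b) forbidden (parity, ΔS, ΔL, ΔJ fail)
(c) forbidden (parity, ΔS, ΔJ fail)
(d) allowed
(e) allowed
(f) allowed
(g) forbidden (parity, ΔS fail)
(h) allowed
(i) allowed
(j) allowed
Total allowed: 6 of 10.

6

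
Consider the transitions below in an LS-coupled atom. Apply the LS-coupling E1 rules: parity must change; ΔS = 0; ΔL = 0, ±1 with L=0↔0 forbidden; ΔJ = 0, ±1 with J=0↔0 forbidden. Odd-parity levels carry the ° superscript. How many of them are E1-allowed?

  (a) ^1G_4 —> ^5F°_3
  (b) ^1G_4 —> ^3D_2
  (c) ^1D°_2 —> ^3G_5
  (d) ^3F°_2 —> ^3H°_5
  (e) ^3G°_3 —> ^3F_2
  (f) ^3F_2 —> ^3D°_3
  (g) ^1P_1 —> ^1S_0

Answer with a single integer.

(a) forbidden (ΔS fails)
(b) forbidden (parity, ΔS, ΔL, ΔJ fail)
(c) forbidden (ΔS, ΔL, ΔJ fail)
(d) forbidden (parity, ΔL, ΔJ fail)
(e) allowed
(f) allowed
(g) forbidden (parity fails)
Total allowed: 2 of 7.

2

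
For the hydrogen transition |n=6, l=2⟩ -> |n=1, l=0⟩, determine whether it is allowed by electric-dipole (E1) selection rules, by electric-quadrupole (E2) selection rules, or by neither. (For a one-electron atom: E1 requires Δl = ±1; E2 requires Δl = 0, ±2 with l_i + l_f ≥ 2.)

Δl = 0 − 2 = -2; l_i + l_f = 2.
E1 (Δl = ±1): not satisfied.
E2 (Δl = 0,±2, l_i+l_f ≥ 2): satisfied.

E2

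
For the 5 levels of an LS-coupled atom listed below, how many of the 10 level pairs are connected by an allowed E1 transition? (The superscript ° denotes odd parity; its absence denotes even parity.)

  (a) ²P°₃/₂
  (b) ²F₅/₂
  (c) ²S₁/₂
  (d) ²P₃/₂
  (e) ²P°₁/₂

4

(a)–(b): forbidden (ΔL).
(a)–(c): allowed.
(a)–(d): allowed.
(a)–(e): forbidden (parity).
(b)–(c): forbidden (parity, ΔL, ΔJ).
(b)–(d): forbidden (parity, ΔL).
(b)–(e): forbidden (ΔL, ΔJ).
(c)–(d): forbidden (parity).
(c)–(e): allowed.
(d)–(e): allowed.
Allowed pairs: 4 of 10.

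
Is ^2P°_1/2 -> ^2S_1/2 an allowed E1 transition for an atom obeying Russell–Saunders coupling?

allowed

Initial level: S=1/2, L=1, J=1/2, parity odd. Final level: S=1/2, L=0, J=1/2, parity even.
Parity must change: odd → even — ✓.
ΔS = 0: S: 1/2 → 1/2 — ✓.
ΔL = 0, ±1 (not L=0↔0): L: 1 → 0, ΔL = -1 — ✓.
ΔJ = 0, ±1 (not J=0↔0): J: 1/2 → 1/2, ΔJ = +0 — ✓.
All four E1 rules are satisfied.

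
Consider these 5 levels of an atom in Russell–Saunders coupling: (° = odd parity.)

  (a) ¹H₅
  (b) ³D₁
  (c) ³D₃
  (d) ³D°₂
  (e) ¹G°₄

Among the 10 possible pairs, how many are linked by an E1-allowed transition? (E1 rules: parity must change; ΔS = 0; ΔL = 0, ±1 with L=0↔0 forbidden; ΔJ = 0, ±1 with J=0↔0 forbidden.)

(a)–(b): forbidden (parity, ΔS, ΔL, ΔJ).
(a)–(c): forbidden (parity, ΔS, ΔL, ΔJ).
(a)–(d): forbidden (ΔS, ΔL, ΔJ).
(a)–(e): allowed.
(b)–(c): forbidden (parity, ΔJ).
(b)–(d): allowed.
(b)–(e): forbidden (ΔS, ΔL, ΔJ).
(c)–(d): allowed.
(c)–(e): forbidden (ΔS, ΔL).
(d)–(e): forbidden (parity, ΔS, ΔL, ΔJ).
Allowed pairs: 3 of 10.

3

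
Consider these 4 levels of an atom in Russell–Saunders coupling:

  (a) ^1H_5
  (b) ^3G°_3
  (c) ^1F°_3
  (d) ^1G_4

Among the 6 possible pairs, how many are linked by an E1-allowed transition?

(a)–(b): forbidden (ΔS, ΔJ).
(a)–(c): forbidden (ΔL, ΔJ).
(a)–(d): forbidden (parity).
(b)–(c): forbidden (parity, ΔS).
(b)–(d): forbidden (ΔS).
(c)–(d): allowed.
Allowed pairs: 1 of 6.

1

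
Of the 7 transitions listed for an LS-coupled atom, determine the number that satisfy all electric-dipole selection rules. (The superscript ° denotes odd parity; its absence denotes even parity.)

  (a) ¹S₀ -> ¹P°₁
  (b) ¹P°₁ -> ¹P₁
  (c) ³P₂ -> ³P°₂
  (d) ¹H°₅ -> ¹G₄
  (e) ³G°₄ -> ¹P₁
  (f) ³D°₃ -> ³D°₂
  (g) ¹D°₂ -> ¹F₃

5

(a) allowed
(b) allowed
(c) allowed
(d) allowed
(e) forbidden (ΔS, ΔL, ΔJ fail)
(f) forbidden (parity fails)
(g) allowed
Total allowed: 5 of 7.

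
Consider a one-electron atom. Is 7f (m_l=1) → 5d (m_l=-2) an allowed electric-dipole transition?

Δl = 2 − 3 = -1; the E1 rule Δl = ±1 is passes.
Δm_l = -2 − (1) = -3. E1 requires Δm_l = 0, ±1: fails.
The transition is electric-dipole forbidden.

forbidden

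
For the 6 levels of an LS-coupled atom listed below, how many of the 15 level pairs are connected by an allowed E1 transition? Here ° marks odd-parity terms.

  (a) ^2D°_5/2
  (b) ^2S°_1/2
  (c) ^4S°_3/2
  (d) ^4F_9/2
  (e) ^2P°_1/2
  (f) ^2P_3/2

3

(a)–(b): forbidden (parity, ΔL, ΔJ).
(a)–(c): forbidden (parity, ΔS, ΔL).
(a)–(d): forbidden (ΔS, ΔJ).
(a)–(e): forbidden (parity, ΔJ).
(a)–(f): allowed.
(b)–(c): forbidden (parity, ΔS, ΔL).
(b)–(d): forbidden (ΔS, ΔL, ΔJ).
(b)–(e): forbidden (parity).
(b)–(f): allowed.
(c)–(d): forbidden (ΔL, ΔJ).
(c)–(e): forbidden (parity, ΔS).
(c)–(f): forbidden (ΔS).
(d)–(e): forbidden (ΔS, ΔL, ΔJ).
(d)–(f): forbidden (parity, ΔS, ΔL, ΔJ).
(e)–(f): allowed.
Allowed pairs: 3 of 15.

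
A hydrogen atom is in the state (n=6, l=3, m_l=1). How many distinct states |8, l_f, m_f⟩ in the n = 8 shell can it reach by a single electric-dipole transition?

E1 requires Δl = ±1, so l_f ∈ {2, 4}; with 0 ≤ l_f ≤ n_f−1 = 7, the allowed l_f values are {2, 4}.
For l_f = 2: m_f ∈ {m_i−1, m_i, m_i+1} ∩ [−2, 2] = {0, 1, 2} → 3 states.
For l_f = 4: m_f ∈ {m_i−1, m_i, m_i+1} ∩ [−4, 4] = {0, 1, 2} → 3 states.
Total: 6.

6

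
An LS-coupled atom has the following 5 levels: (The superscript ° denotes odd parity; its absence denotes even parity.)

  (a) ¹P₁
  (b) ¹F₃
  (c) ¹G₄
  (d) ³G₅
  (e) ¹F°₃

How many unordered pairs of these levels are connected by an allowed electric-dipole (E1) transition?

(a)–(b): forbidden (parity, ΔL, ΔJ).
(a)–(c): forbidden (parity, ΔL, ΔJ).
(a)–(d): forbidden (parity, ΔS, ΔL, ΔJ).
(a)–(e): forbidden (ΔL, ΔJ).
(b)–(c): forbidden (parity).
(b)–(d): forbidden (parity, ΔS, ΔJ).
(b)–(e): allowed.
(c)–(d): forbidden (parity, ΔS).
(c)–(e): allowed.
(d)–(e): forbidden (ΔS, ΔJ).
Allowed pairs: 2 of 10.

2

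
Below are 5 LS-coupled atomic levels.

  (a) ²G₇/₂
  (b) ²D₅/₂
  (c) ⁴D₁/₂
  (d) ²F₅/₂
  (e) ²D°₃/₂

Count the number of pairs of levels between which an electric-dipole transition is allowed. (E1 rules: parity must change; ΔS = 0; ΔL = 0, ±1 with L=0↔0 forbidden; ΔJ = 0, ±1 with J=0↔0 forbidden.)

(a)–(b): forbidden (parity, ΔL).
(a)–(c): forbidden (parity, ΔS, ΔL, ΔJ).
(a)–(d): forbidden (parity).
(a)–(e): forbidden (ΔL, ΔJ).
(b)–(c): forbidden (parity, ΔS, ΔJ).
(b)–(d): forbidden (parity).
(b)–(e): allowed.
(c)–(d): forbidden (parity, ΔS, ΔJ).
(c)–(e): forbidden (ΔS).
(d)–(e): allowed.
Allowed pairs: 2 of 10.

2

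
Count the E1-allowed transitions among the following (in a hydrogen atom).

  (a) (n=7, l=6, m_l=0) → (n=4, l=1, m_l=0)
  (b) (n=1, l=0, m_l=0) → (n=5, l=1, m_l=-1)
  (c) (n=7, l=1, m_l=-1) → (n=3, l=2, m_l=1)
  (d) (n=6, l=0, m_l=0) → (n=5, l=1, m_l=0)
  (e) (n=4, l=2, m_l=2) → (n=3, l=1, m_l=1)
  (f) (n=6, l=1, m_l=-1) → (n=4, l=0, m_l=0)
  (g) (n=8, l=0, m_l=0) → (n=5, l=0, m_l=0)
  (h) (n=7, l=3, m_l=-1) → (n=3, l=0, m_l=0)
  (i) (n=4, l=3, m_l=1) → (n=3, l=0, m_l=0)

4

(a) forbidden — Δl = -5 (E1 requires Δl = ±1)
(b) allowed
(c) forbidden — Δm_l = +2 (E1 requires Δm_l = 0, ±1)
(d) allowed
(e) allowed
(f) allowed
(g) forbidden — Δl = +0 (E1 requires Δl = ±1)
(h) forbidden — Δl = -3 (E1 requires Δl = ±1)
(i) forbidden — Δl = -3 (E1 requires Δl = ±1)
Total allowed: 4 of 9.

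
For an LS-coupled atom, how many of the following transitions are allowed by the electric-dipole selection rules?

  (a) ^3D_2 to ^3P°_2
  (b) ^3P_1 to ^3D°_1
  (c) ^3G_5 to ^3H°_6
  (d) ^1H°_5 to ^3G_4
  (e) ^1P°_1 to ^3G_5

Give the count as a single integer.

3

(a) allowed
(b) allowed
(c) allowed
(d) forbidden (ΔS fails)
(e) forbidden (ΔS, ΔL, ΔJ fail)
Total allowed: 3 of 5.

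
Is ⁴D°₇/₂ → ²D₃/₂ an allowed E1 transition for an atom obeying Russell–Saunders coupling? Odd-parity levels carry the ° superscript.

forbidden

Parity must change: odd → even — passes.
ΔS = 0: S: 3/2 → 1/2 — fails.
ΔL = 0, ±1 (not L=0↔0): L: 2 → 2, ΔL = +0 — passes.
ΔJ = 0, ±1 (not J=0↔0): J: 7/2 → 3/2, ΔJ = -2 — fails.
Rule(s) violated: ΔS, ΔJ.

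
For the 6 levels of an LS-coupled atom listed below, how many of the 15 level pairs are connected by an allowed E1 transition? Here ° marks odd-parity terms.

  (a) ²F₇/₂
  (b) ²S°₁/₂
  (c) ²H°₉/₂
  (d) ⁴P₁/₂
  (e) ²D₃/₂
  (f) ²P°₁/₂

1

(a)–(b): forbidden (ΔL, ΔJ).
(a)–(c): forbidden (ΔL).
(a)–(d): forbidden (parity, ΔS, ΔL, ΔJ).
(a)–(e): forbidden (parity, ΔJ).
(a)–(f): forbidden (ΔL, ΔJ).
(b)–(c): forbidden (parity, ΔL, ΔJ).
(b)–(d): forbidden (ΔS).
(b)–(e): forbidden (ΔL).
(b)–(f): forbidden (parity).
(c)–(d): forbidden (ΔS, ΔL, ΔJ).
(c)–(e): forbidden (ΔL, ΔJ).
(c)–(f): forbidden (parity, ΔL, ΔJ).
(d)–(e): forbidden (parity, ΔS).
(d)–(f): forbidden (ΔS).
(e)–(f): allowed.
Allowed pairs: 1 of 15.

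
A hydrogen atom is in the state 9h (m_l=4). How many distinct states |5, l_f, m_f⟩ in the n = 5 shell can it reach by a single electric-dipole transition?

2

E1 requires Δl = ±1, so l_f ∈ {4, 6}; with 0 ≤ l_f ≤ n_f−1 = 4, the allowed l_f values are {4}.
For l_f = 4: m_f ∈ {m_i−1, m_i, m_i+1} ∩ [−4, 4] = {3, 4} → 2 states.
Total: 2.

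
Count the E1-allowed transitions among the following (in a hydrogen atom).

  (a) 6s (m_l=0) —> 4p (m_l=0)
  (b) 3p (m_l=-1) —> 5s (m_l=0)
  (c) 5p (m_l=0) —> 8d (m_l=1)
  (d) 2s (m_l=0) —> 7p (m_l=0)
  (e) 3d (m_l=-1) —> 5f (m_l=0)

(a) allowed
(b) allowed
(c) allowed
(d) allowed
(e) allowed
Total allowed: 5 of 5.

5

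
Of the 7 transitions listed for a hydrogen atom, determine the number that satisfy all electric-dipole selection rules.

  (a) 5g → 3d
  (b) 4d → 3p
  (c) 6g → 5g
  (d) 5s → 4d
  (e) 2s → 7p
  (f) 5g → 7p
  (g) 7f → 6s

(a) forbidden — Δl = -2 (E1 requires Δl = ±1)
(b) allowed
(c) forbidden — Δl = +0 (E1 requires Δl = ±1)
(d) forbidden — Δl = +2 (E1 requires Δl = ±1)
(e) allowed
(f) forbidden — Δl = -3 (E1 requires Δl = ±1)
(g) forbidden — Δl = -3 (E1 requires Δl = ±1)
Total allowed: 2 of 7.

2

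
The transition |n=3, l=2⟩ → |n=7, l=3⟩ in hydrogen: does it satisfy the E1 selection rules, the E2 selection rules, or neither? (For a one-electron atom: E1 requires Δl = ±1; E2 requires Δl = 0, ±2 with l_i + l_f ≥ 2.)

E1

Δl = 3 − 2 = +1; l_i + l_f = 5.
E1 (Δl = ±1): satisfied.
E2 (Δl = 0,±2, l_i+l_f ≥ 2): not satisfied.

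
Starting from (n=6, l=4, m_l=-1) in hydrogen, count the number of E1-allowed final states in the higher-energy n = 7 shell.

6

E1 requires Δl = ±1, so l_f ∈ {3, 5}; with 0 ≤ l_f ≤ n_f−1 = 6, the allowed l_f values are {3, 5}.
For l_f = 3: m_f ∈ {m_i−1, m_i, m_i+1} ∩ [−3, 3] = {-2, -1, 0} → 3 states.
For l_f = 5: m_f ∈ {m_i−1, m_i, m_i+1} ∩ [−5, 5] = {-2, -1, 0} → 3 states.
Total: 6.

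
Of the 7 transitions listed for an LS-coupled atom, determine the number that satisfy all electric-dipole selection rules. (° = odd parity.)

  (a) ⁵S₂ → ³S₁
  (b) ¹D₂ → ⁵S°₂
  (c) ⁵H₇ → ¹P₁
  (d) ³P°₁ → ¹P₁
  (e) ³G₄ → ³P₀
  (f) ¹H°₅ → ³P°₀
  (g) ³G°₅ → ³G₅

1

(a) forbidden (parity, ΔS, ΔL fail)
(b) forbidden (ΔS, ΔL fail)
(c) forbidden (parity, ΔS, ΔL, ΔJ fail)
(d) forbidden (ΔS fails)
(e) forbidden (parity, ΔL, ΔJ fail)
(f) forbidden (parity, ΔS, ΔL, ΔJ fail)
(g) allowed
Total allowed: 1 of 7.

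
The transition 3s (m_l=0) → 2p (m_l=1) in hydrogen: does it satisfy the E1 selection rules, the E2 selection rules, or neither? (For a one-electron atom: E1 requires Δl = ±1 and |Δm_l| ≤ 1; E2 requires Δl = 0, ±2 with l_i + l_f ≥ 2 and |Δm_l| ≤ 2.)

E1

Δl = 1 − 0 = +1; l_i + l_f = 1.
Δm_l = +1.
E1 (Δl = ±1, |Δm_l| ≤ 1): satisfied.
E2 (Δl = 0,±2, l_i+l_f ≥ 2, |Δm_l| ≤ 2): not satisfied.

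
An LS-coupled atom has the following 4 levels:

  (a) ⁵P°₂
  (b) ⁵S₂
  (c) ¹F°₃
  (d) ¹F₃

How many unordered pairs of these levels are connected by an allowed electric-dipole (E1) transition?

2

(a)–(b): allowed.
(a)–(c): forbidden (parity, ΔS, ΔL).
(a)–(d): forbidden (ΔS, ΔL).
(b)–(c): forbidden (ΔS, ΔL).
(b)–(d): forbidden (parity, ΔS, ΔL).
(c)–(d): allowed.
Allowed pairs: 2 of 6.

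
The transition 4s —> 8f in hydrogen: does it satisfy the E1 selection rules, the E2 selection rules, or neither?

neither

Δl = 3 − 0 = +3; l_i + l_f = 3.
E1 (Δl = ±1): not satisfied.
E2 (Δl = 0,±2, l_i+l_f ≥ 2): not satisfied.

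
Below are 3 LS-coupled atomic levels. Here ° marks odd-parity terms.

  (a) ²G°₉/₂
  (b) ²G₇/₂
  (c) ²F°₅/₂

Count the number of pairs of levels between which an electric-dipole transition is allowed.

(a)–(b): allowed.
(a)–(c): forbidden (parity, ΔJ).
(b)–(c): allowed.
Allowed pairs: 2 of 3.

2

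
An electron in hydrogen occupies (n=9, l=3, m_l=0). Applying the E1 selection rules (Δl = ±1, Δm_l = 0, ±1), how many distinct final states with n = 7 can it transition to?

6

E1 requires Δl = ±1, so l_f ∈ {2, 4}; with 0 ≤ l_f ≤ n_f−1 = 6, the allowed l_f values are {2, 4}.
For l_f = 2: m_f ∈ {m_i−1, m_i, m_i+1} ∩ [−2, 2] = {-1, 0, 1} → 3 states.
For l_f = 4: m_f ∈ {m_i−1, m_i, m_i+1} ∩ [−4, 4] = {-1, 0, 1} → 3 states.
Total: 6.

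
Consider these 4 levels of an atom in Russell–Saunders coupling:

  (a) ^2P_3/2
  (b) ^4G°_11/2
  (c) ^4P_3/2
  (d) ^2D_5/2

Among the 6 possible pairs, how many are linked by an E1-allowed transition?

0

(a)–(b): forbidden (ΔS, ΔL, ΔJ).
(a)–(c): forbidden (parity, ΔS).
(a)–(d): forbidden (parity).
(b)–(c): forbidden (ΔL, ΔJ).
(b)–(d): forbidden (ΔS, ΔL, ΔJ).
(c)–(d): forbidden (parity, ΔS).
Allowed pairs: 0 of 6.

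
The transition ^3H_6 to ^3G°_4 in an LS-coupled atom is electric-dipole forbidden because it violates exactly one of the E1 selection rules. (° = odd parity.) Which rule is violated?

the ΔJ = 0, ±1 rule

Reading off the term symbols: S 1→1, L 5→4, J 6→4, parity even→odd.
ΔS = 0: S: 1 → 1 — passes.
ΔL = 0, ±1 (not L=0↔0): L: 5 → 4, ΔL = -1 — passes.
ΔJ = 0, ±1 (not J=0↔0): J: 6 → 4, ΔJ = -2 — fails.
Parity must change: even → odd — passes.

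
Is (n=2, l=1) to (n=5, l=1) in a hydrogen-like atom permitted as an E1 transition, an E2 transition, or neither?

Δl = 1 − 1 = +0; l_i + l_f = 2.
E1 (Δl = ±1): not satisfied.
E2 (Δl = 0,±2, l_i+l_f ≥ 2): satisfied.

E2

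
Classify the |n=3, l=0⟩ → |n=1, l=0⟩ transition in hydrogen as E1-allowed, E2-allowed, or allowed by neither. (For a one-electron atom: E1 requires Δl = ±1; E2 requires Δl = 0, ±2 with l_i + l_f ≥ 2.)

Δl = 0 − 0 = +0; l_i + l_f = 0.
E1 (Δl = ±1): not satisfied.
E2 (Δl = 0,±2, l_i+l_f ≥ 2): not satisfied.

neither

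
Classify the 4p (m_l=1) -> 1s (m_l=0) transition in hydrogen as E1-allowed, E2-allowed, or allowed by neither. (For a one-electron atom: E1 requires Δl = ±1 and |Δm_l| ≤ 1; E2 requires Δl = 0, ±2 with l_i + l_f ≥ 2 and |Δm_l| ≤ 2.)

Δl = 0 − 1 = -1; l_i + l_f = 1.
Δm_l = -1.
E1 (Δl = ±1, |Δm_l| ≤ 1): satisfied.
E2 (Δl = 0,±2, l_i+l_f ≥ 2, |Δm_l| ≤ 2): not satisfied.

E1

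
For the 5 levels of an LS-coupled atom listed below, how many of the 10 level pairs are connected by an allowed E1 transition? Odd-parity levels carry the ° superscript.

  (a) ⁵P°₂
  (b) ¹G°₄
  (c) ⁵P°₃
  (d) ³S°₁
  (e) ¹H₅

1

(a)–(b): forbidden (parity, ΔS, ΔL, ΔJ).
(a)–(c): forbidden (parity).
(a)–(d): forbidden (parity, ΔS).
(a)–(e): forbidden (ΔS, ΔL, ΔJ).
(b)–(c): forbidden (parity, ΔS, ΔL).
(b)–(d): forbidden (parity, ΔS, ΔL, ΔJ).
(b)–(e): allowed.
(c)–(d): forbidden (parity, ΔS, ΔJ).
(c)–(e): forbidden (ΔS, ΔL, ΔJ).
(d)–(e): forbidden (ΔS, ΔL, ΔJ).
Allowed pairs: 1 of 10.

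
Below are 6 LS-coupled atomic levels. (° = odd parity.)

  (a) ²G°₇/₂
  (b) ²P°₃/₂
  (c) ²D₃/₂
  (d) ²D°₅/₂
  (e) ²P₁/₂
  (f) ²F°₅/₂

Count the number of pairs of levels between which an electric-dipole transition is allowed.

4

(a)–(b): forbidden (parity, ΔL, ΔJ).
(a)–(c): forbidden (ΔL, ΔJ).
(a)–(d): forbidden (parity, ΔL).
(a)–(e): forbidden (ΔL, ΔJ).
(a)–(f): forbidden (parity).
(b)–(c): allowed.
(b)–(d): forbidden (parity).
(b)–(e): allowed.
(b)–(f): forbidden (parity, ΔL).
(c)–(d): allowed.
(c)–(e): forbidden (parity).
(c)–(f): allowed.
(d)–(e): forbidden (ΔJ).
(d)–(f): forbidden (parity).
(e)–(f): forbidden (ΔL, ΔJ).
Allowed pairs: 4 of 15.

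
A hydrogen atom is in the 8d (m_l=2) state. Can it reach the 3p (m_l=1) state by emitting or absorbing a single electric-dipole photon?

l: 2 → 1 (Δl = -1). Δl = ±1 ok.
m_l: 2 → 1 (Δm_l = -1). |Δm_l| ≤ 1 ok.
All E1 selection rules are satisfied.

allowed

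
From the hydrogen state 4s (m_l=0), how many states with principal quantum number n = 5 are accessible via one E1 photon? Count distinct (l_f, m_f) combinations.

3

E1 requires Δl = ±1, so l_f ∈ {-1, 1}; with 0 ≤ l_f ≤ n_f−1 = 4, the allowed l_f values are {1}.
For l_f = 1: m_f ∈ {m_i−1, m_i, m_i+1} ∩ [−1, 1] = {-1, 0, 1} → 3 states.
Total: 3.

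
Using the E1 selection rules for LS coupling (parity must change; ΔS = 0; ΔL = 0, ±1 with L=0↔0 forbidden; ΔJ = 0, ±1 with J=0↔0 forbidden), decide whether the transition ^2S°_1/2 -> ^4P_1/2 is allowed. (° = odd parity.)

forbidden

Reading off the term symbols: S 1/2→3/2, L 0→1, J 1/2→1/2, parity odd→even.
ΔJ = 0, ±1 (not J=0↔0): J: 1/2 → 1/2, ΔJ = +0 — passes.
Parity must change: odd → even — passes.
ΔS = 0: S: 1/2 → 3/2 — fails.
ΔL = 0, ±1 (not L=0↔0): L: 0 → 1, ΔL = +1 — passes.
Rule(s) violated: ΔS.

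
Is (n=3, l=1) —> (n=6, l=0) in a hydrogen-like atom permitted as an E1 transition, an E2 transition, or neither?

Δl = 0 − 1 = -1; l_i + l_f = 1.
E1 (Δl = ±1): satisfied.
E2 (Δl = 0,±2, l_i+l_f ≥ 2): not satisfied.

E1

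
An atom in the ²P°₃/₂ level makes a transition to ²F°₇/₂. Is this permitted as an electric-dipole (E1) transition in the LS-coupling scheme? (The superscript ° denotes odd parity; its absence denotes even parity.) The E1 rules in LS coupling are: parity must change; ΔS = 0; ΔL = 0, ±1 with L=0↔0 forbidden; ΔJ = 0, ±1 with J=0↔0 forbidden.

Reading off the term symbols: S 1/2→1/2, L 1→3, J 3/2→7/2, parity odd→odd.
Parity must change: odd → odd — fails.
ΔS = 0: S: 1/2 → 1/2 — ok.
ΔL = 0, ±1 (not L=0↔0): L: 1 → 3, ΔL = +2 — fails.
ΔJ = 0, ±1 (not J=0↔0): J: 3/2 → 7/2, ΔJ = +2 — fails.
Rule(s) violated: parity, ΔL, ΔJ.

forbidden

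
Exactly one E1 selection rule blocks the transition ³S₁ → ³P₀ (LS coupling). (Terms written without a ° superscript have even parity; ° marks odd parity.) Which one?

parity

Reading off the term symbols: S 1→1, L 0→1, J 1→0, parity even→even.
ΔL = 0, ±1 (not L=0↔0): L: 0 → 1, ΔL = +1 — satisfied.
Parity must change: even → even — violated.
ΔJ = 0, ±1 (not J=0↔0): J: 1 → 0, ΔJ = -1 — satisfied.
ΔS = 0: S: 1 → 1 — satisfied.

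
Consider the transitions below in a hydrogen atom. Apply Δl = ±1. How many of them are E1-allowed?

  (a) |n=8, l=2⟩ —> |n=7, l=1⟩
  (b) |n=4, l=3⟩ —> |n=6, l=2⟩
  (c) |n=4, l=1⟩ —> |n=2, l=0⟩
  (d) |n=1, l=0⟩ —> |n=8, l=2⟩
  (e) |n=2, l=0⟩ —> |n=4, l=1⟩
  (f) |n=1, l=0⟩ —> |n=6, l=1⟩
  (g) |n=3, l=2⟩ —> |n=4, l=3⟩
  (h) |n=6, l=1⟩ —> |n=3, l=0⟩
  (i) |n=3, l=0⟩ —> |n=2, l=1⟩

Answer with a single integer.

(a) allowed
(b) allowed
(c) allowed
(d) forbidden — Δl = +2 (E1 requires Δl = ±1)
(e) allowed
(f) allowed
(g) allowed
(h) allowed
(i) allowed
Total allowed: 8 of 9.

8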